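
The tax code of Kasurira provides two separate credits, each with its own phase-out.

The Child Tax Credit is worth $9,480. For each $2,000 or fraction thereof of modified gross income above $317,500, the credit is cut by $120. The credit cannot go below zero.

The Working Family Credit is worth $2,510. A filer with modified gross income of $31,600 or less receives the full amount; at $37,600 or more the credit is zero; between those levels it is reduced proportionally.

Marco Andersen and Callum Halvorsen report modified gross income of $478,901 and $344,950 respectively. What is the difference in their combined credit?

$7,800

Marco ($478,901): Child Tax Credit: income exceeds $317,500 by $161,401 → 81 increments × $120 = $9,720 ≥ base, so the credit is $0. Working Family Credit: $478,901 is at or above $37,600, so the credit is $0. total $0 + $0 = $0
Callum ($344,950): Child Tax Credit: income exceeds $317,500 by $27,450, which is 14 full-or-partial $2,000 increments; reduction = 14 × $120 = $1,680, leaving $7,800. Working Family Credit: $344,950 is at or above $37,600, so the credit is $0. total $7,800 + $0 = $7,800
Difference: |$0 − $7,800| = $7,800.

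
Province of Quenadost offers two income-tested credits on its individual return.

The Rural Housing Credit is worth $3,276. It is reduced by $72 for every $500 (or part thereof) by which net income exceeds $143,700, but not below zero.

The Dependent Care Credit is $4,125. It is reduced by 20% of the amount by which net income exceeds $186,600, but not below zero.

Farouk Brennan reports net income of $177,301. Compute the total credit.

Rural Housing Credit: income exceeds $143,700 by $33,601 → 68 increments × $72 = $4,896 ≥ base, so the credit is $0.
Dependent Care Credit: $177,301 is at or below the $186,600 threshold, so the full $4,125 applies.
Total: $0 + $4,125 = $4,125.

$4,125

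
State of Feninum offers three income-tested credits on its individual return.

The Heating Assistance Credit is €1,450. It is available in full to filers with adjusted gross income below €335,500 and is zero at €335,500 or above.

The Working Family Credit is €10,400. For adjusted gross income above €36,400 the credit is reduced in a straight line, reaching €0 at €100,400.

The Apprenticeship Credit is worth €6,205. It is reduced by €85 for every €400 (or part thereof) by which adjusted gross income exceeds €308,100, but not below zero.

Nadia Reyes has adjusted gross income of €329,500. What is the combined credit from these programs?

€3,065

Heating Assistance Credit: €329,500 is below the €335,500 cutoff, so the full €1,450 applies.
Working Family Credit: €329,500 is at or above €100,400, so the credit is €0.
Apprenticeship Credit: income exceeds €308,100 by €21,400, which is 54 full-or-partial €400 increments; reduction = 54 × €85 = €4,590, leaving €1,615.
Total: €1,450 + €0 + €1,615 = €3,065.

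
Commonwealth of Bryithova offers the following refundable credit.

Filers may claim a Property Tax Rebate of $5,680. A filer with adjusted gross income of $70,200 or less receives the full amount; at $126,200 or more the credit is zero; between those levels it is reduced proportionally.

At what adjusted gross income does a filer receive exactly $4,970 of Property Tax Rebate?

$4,970 is 4,970/5,680 of the full $5,680, so 710/5,680 of the $56,000 range has been used: income = $70,200 + $56,000 × 710/5,680 = $77,200.

$77,200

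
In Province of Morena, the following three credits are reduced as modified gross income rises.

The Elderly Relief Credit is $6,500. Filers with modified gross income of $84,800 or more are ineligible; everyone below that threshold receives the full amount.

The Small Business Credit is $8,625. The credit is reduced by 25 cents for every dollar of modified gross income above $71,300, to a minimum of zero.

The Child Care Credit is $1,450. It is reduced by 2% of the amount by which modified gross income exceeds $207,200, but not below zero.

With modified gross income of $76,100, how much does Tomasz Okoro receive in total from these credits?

$15,375

Elderly Relief Credit: $76,100 is below the $84,800 cutoff, so the full $6,500 applies.
Small Business Credit: 25% of the $4,800 excess over $71,300 is $1,200; credit = $8,625 − $1,200 = $7,425.
Child Care Credit: $76,100 is at or below the $207,200 threshold, so the full $1,450 applies.
Total: $6,500 + $7,425 + $1,450 = $15,375.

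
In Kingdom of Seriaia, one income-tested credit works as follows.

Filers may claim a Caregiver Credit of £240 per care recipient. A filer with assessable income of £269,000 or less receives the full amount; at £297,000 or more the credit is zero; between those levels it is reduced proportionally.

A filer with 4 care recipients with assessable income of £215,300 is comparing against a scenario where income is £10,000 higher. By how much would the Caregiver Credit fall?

At £215,300 — base = 4 × £240 = £960. £215,300 is at or below the £269,000 threshold, so the full £960 applies.
At £225,300 — base = 4 × £240 = £960. £225,300 is at or below the £269,000 threshold, so the full £960 applies.
Lost: £960 − £960 = £0.

£0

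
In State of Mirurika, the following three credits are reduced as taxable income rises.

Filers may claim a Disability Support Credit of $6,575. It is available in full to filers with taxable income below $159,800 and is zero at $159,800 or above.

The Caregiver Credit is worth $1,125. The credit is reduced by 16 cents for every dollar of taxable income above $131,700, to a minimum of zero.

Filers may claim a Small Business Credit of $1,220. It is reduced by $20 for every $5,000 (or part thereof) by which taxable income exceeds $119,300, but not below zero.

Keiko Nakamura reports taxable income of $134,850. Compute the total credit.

Disability Support Credit: $134,850 is below the $159,800 cutoff, so the full $6,575 applies.
Caregiver Credit: 16% of the $3,150 excess over $131,700 is $504; credit = $1,125 − $504 = $621.
Small Business Credit: income exceeds $119,300 by $15,550, which is 4 full-or-partial $5,000 increments; reduction = 4 × $20 = $80, leaving $1,140.
Total: $6,575 + $621 + $1,140 = $8,336.

$8,336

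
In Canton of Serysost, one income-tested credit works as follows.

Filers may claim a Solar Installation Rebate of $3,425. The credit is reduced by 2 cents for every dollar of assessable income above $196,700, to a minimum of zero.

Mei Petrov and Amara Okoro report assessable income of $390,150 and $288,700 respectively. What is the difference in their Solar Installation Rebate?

$1,585

Mei ($390,150): Solar Installation Rebate: 2% of the $193,450 excess over $196,700 is $3,869 ≥ base, so the credit is $0.
Amara ($288,700): Solar Installation Rebate: 2% of the $92,000 excess over $196,700 is $1,840; credit = $3,425 − $1,840 = $1,585.
Difference: |$0 − $1,585| = $1,585.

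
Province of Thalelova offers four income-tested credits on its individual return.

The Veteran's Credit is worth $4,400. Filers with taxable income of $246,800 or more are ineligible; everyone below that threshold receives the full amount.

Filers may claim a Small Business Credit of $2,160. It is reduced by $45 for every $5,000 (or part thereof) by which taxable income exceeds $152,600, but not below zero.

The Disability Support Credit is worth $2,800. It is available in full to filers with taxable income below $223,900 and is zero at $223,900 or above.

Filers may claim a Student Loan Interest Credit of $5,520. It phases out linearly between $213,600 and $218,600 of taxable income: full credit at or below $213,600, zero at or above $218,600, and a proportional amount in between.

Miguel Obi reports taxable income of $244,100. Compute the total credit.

Veteran's Credit: $244,100 is below the $246,800 cutoff, so the full $4,400 applies.
Small Business Credit: income exceeds $152,600 by $91,500, which is 19 full-or-partial $5,000 increments; reduction = 19 × $45 = $855, leaving $1,305.
Disability Support Credit: $244,100 meets or exceeds the $223,900 cutoff, so the credit is $0.
Student Loan Interest Credit: $244,100 is at or above $218,600, so the credit is $0.
Total: $4,400 + $1,305 + $0 + $0 = $5,705.

$5,705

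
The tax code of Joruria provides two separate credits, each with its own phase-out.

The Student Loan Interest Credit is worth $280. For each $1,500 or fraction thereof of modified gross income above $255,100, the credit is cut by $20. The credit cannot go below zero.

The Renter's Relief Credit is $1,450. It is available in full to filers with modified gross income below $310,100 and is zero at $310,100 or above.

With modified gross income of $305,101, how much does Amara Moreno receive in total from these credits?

$1,450

Student Loan Interest Credit: income exceeds $255,100 by $50,001 → 34 increments × $20 = $680 ≥ base, so the credit is $0.
Renter's Relief Credit: $305,101 is below the $310,100 cutoff, so the full $1,450 applies.
Total: $0 + $1,450 = $1,450.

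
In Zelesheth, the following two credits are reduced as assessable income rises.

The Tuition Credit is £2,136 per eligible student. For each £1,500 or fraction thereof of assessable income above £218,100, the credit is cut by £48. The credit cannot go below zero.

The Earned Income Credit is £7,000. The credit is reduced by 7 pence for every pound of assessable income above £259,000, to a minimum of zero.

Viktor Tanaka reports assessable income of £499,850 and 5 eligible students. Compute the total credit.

Tuition Credit: base = 5 × £2,136 = £10,680. income exceeds £218,100 by £281,750, which is 188 full-or-partial £1,500 increments; reduction = 188 × £48 = £9,024, leaving £1,656.
Earned Income Credit: 7% of the £240,850 excess over £259,000 is £16,859.50 ≥ base, so the credit is £0.
Total: £1,656 + £0 = £1,656.

£1,656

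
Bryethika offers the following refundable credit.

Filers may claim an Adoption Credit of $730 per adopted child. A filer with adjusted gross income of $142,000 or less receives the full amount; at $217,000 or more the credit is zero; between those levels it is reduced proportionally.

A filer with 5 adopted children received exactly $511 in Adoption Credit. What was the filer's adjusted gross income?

Full credit = 5 × $730 = $3,650.
$511 is 511/3,650 of the full $3,650, so 3,139/3,650 of the $75,000 range has been used: income = $142,000 + $75,000 × 3,139/3,650 = $206,500.

$206,500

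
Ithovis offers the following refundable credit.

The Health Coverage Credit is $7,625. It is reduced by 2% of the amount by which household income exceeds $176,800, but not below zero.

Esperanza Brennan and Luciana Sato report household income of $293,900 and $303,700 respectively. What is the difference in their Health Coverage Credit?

$196

Esperanza ($293,900): Health Coverage Credit: 2% of the $117,100 excess over $176,800 is $2,342; credit = $7,625 − $2,342 = $5,283.
Luciana ($303,700): Health Coverage Credit: 2% of the $126,900 excess over $176,800 is $2,538; credit = $7,625 − $2,538 = $5,087.
Difference: |$5,283 − $5,087| = $196.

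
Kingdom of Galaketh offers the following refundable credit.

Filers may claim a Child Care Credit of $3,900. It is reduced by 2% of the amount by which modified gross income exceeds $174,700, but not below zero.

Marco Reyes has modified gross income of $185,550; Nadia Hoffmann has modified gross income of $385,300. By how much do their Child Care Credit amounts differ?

$3,683

Marco ($185,550): Child Care Credit: 2% of the $10,850 excess over $174,700 is $217; credit = $3,900 − $217 = $3,683.
Nadia ($385,300): Child Care Credit: 2% of the $210,600 excess over $174,700 is $4,212 ≥ base, so the credit is $0.
Difference: |$3,683 − $0| = $3,683.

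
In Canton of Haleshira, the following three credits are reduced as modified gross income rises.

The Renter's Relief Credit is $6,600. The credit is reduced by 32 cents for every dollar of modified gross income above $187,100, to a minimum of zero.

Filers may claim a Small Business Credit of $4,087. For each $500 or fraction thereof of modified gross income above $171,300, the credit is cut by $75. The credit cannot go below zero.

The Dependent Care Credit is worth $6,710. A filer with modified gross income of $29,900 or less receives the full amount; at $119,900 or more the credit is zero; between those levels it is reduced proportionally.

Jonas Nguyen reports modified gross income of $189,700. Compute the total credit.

Renter's Relief Credit: 32% of the $2,600 excess over $187,100 is $832; credit = $6,600 − $832 = $5,768.
Small Business Credit: income exceeds $171,300 by $18,400, which is 37 full-or-partial $500 increments; reduction = 37 × $75 = $2,775, leaving $1,312.
Dependent Care Credit: $189,700 is at or above $119,900, so the credit is $0.
Total: $5,768 + $1,312 + $0 = $7,080.

$7,080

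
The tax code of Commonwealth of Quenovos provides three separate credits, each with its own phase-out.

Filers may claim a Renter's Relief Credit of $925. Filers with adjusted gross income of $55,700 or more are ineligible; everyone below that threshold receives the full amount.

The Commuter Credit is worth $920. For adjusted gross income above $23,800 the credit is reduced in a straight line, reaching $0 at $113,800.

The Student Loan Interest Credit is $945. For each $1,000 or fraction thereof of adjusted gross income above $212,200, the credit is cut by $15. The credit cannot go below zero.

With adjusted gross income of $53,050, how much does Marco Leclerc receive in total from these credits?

$2,491

Renter's Relief Credit: $53,050 is below the $55,700 cutoff, so the full $925 applies.
Commuter Credit: $53,050 is $29,250 into a $90,000 phase-out range, leaving 60,750/90,000 of the credit: $920 × 60,750/90,000 = $621.
Student Loan Interest Credit: $53,050 is at or below the $212,200 threshold, so the full $945 applies.
Total: $925 + $621 + $945 = $2,491.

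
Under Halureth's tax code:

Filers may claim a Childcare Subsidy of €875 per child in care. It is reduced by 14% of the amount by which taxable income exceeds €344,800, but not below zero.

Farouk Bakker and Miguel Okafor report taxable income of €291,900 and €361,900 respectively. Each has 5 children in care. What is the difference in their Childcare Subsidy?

Farouk (€291,900): Childcare Subsidy: base = 5 × €875 = €4,375. €291,900 is at or below the €344,800 threshold, so the full €4,375 applies.
Miguel (€361,900): Childcare Subsidy: base = 5 × €875 = €4,375. 14% of the €17,100 excess over €344,800 is €2,394; credit = €4,375 − €2,394 = €1,981.
Difference: |€4,375 − €1,981| = €2,394.

€2,394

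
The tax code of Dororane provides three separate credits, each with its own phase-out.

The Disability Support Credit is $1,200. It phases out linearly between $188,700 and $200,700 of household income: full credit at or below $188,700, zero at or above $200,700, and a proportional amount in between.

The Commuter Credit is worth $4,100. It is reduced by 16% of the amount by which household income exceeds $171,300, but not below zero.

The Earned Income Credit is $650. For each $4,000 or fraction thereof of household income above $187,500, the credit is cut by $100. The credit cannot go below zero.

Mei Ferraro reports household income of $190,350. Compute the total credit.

$2,637

Disability Support Credit: $190,350 is $1,650 into a $12,000 phase-out range, leaving 10,350/12,000 of the credit: $1,200 × 10,350/12,000 = $1,035.
Commuter Credit: 16% of the $19,050 excess over $171,300 is $3,048; credit = $4,100 − $3,048 = $1,052.
Earned Income Credit: income exceeds $187,500 by $2,850, which is 1 full-or-partial $4,000 increment; reduction = 1 × $100 = $100, leaving $550.
Total: $1,035 + $1,052 + $550 = $2,637.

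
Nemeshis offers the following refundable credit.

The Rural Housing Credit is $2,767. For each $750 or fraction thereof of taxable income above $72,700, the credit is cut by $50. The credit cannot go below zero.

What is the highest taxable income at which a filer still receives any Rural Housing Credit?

After 55 increments the reduction is 55 × $50 = $2,750, leaving $17; one more increment wipes it out. Increment 55 ends at excess 55 × $750 = $41,250, so the highest qualifying income is $72,700 + $41,250 = $113,950.

$113,950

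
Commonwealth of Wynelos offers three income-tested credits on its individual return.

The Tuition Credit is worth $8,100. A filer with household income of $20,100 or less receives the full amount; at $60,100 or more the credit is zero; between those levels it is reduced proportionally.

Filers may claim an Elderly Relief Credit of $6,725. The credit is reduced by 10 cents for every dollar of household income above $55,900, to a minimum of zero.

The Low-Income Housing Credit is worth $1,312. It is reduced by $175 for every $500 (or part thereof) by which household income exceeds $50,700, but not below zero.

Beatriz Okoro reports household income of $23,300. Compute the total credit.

Tuition Credit: $23,300 is $3,200 into a $40,000 phase-out range, leaving 36,800/40,000 of the credit: $8,100 × 36,800/40,000 = $7,452.
Elderly Relief Credit: $23,300 is at or below the $55,900 threshold, so the full $6,725 applies.
Low-Income Housing Credit: $23,300 is at or below the $50,700 threshold, so the full $1,312 applies.
Total: $7,452 + $6,725 + $1,312 = $15,489.

$15,489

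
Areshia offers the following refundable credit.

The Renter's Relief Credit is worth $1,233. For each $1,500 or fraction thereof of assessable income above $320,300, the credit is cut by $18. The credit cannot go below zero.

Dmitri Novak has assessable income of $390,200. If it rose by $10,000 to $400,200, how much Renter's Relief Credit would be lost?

$126

At $390,200 — income exceeds $320,300 by $69,900, which is 47 full-or-partial $1,500 increments; reduction = 47 × $18 = $846, leaving $387.
At $400,200 — income exceeds $320,300 by $79,900, which is 54 full-or-partial $1,500 increments; reduction = 54 × $18 = $972, leaving $261.
Lost: $387 − $261 = $126.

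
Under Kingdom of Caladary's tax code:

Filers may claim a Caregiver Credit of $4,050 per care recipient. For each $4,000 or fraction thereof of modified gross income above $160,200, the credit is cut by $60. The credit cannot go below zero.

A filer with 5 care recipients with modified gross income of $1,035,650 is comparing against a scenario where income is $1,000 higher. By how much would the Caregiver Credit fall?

At $1,035,650 — base = 5 × $4,050 = $20,250. income exceeds $160,200 by $875,450, which is 219 full-or-partial $4,000 increments; reduction = 219 × $60 = $13,140, leaving $7,110.
At $1,036,650 — base = 5 × $4,050 = $20,250. income exceeds $160,200 by $876,450, which is 220 full-or-partial $4,000 increments; reduction = 220 × $60 = $13,200, leaving $7,050.
Lost: $7,110 − $7,050 = $60.

$60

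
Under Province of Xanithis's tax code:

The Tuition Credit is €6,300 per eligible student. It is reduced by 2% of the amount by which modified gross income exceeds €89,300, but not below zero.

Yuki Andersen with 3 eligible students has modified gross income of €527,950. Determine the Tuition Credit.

€10,127

Tuition Credit: base = 3 × €6,300 = €18,900. 2% of the €438,650 excess over €89,300 is €8,773; credit = €18,900 − €8,773 = €10,127.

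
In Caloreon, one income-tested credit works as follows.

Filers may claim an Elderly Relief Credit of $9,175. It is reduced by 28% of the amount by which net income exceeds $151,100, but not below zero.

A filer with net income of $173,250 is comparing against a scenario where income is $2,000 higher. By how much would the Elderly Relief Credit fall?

At $173,250 — 28% of the $22,150 excess over $151,100 is $6,202; credit = $9,175 − $6,202 = $2,973.
At $175,250 — 28% of the $24,150 excess over $151,100 is $6,762; credit = $9,175 − $6,762 = $2,413.
Lost: $2,973 − $2,413 = $560.

$560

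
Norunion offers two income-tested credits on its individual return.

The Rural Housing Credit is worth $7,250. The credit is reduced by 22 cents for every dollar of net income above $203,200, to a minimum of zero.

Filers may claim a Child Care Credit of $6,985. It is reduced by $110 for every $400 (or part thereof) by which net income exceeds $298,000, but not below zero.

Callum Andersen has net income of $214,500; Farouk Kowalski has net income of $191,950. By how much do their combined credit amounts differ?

$2,486

Callum ($214,500): Rural Housing Credit: 22% of the $11,300 excess over $203,200 is $2,486; credit = $7,250 − $2,486 = $4,764. Child Care Credit: $214,500 is at or below the $298,000 threshold, so the full $6,985 applies. total $4,764 + $6,985 = $11,749
Farouk ($191,950): Rural Housing Credit: $191,950 is at or below the $203,200 threshold, so the full $7,250 applies. Child Care Credit: $191,950 is at or below the $298,000 threshold, so the full $6,985 applies. total $7,250 + $6,985 = $14,235
Difference: |$11,749 − $14,235| = $2,486.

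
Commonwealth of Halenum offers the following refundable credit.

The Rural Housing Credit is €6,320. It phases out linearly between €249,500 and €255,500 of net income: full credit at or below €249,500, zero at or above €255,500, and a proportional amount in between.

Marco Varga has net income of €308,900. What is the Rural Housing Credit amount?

€0

Rural Housing Credit: €308,900 is at or above €255,500, so the credit is €0.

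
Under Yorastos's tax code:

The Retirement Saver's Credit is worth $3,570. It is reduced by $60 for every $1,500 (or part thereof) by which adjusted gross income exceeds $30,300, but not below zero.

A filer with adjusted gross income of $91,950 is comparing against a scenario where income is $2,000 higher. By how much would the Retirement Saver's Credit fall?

$60

At $91,950 — income exceeds $30,300 by $61,650, which is 42 full-or-partial $1,500 increments; reduction = 42 × $60 = $2,520, leaving $1,050.
At $93,950 — income exceeds $30,300 by $63,650, which is 43 full-or-partial $1,500 increments; reduction = 43 × $60 = $2,580, leaving $990.
Lost: $1,050 − $990 = $60.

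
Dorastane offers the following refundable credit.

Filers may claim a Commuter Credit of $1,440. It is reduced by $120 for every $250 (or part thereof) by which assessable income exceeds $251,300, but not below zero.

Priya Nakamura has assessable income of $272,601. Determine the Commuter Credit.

$0

Commuter Credit: income exceeds $251,300 by $21,301 → 86 increments × $120 = $10,320 ≥ base, so the credit is $0.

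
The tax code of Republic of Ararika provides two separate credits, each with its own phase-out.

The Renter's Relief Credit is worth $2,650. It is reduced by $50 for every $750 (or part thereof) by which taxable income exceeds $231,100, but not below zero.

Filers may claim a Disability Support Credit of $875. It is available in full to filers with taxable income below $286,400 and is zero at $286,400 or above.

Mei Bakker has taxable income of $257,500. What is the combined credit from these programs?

$1,725

Renter's Relief Credit: income exceeds $231,100 by $26,400, which is 36 full-or-partial $750 increments; reduction = 36 × $50 = $1,800, leaving $850.
Disability Support Credit: $257,500 is below the $286,400 cutoff, so the full $875 applies.
Total: $850 + $875 = $1,725.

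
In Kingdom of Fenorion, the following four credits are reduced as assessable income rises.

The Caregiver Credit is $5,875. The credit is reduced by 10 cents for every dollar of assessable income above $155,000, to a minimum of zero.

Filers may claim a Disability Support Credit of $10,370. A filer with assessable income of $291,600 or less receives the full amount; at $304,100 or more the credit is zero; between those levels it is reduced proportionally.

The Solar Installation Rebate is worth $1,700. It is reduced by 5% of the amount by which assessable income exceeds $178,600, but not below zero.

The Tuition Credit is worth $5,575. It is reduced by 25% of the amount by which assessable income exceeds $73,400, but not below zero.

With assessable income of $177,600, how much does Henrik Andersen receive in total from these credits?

$15,685

Caregiver Credit: 10% of the $22,600 excess over $155,000 is $2,260; credit = $5,875 − $2,260 = $3,615.
Disability Support Credit: $177,600 is at or below the $291,600 threshold, so the full $10,370 applies.
Solar Installation Rebate: $177,600 is at or below the $178,600 threshold, so the full $1,700 applies.
Tuition Credit: 25% of the $104,200 excess over $73,400 is $26,050 ≥ base, so the credit is $0.
Total: $3,615 + $10,370 + $1,700 + $0 = $15,685.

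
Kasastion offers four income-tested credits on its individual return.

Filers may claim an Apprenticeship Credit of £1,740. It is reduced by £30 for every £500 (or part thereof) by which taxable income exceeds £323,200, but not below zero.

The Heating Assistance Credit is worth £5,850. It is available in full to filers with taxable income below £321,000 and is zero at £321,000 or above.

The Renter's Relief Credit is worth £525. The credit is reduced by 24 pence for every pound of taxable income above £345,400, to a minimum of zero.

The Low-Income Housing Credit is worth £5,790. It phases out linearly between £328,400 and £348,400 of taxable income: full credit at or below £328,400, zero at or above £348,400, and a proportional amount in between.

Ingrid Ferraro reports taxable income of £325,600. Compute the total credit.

Apprenticeship Credit: income exceeds £323,200 by £2,400, which is 5 full-or-partial £500 increments; reduction = 5 × £30 = £150, leaving £1,590.
Heating Assistance Credit: £325,600 meets or exceeds the £321,000 cutoff, so the credit is £0.
Renter's Relief Credit: £325,600 is at or below the £345,400 threshold, so the full £525 applies.
Low-Income Housing Credit: £325,600 is at or below the £328,400 threshold, so the full £5,790 applies.
Total: £1,590 + £0 + £525 + £5,790 = £7,905.

£7,905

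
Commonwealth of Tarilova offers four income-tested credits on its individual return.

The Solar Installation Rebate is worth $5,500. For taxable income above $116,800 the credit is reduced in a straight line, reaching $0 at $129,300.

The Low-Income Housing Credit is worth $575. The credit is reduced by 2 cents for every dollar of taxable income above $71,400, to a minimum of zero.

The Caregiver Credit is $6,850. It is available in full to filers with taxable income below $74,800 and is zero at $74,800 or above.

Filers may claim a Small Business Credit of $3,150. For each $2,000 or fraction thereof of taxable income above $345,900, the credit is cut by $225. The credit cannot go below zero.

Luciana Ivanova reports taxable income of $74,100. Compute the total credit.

Solar Installation Rebate: $74,100 is at or below the $116,800 threshold, so the full $5,500 applies.
Low-Income Housing Credit: 2% of the $2,700 excess over $71,400 is $54; credit = $575 − $54 = $521.
Caregiver Credit: $74,100 is below the $74,800 cutoff, so the full $6,850 applies.
Small Business Credit: $74,100 is at or below the $345,900 threshold, so the full $3,150 applies.
Total: $5,500 + $521 + $6,850 + $3,150 = $16,021.

$16,021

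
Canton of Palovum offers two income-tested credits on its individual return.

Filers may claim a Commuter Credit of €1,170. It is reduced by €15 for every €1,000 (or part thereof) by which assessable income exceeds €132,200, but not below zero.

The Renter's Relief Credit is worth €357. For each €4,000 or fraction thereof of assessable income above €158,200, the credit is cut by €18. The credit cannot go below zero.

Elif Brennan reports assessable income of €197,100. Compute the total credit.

€372

Commuter Credit: income exceeds €132,200 by €64,900, which is 65 full-or-partial €1,000 increments; reduction = 65 × €15 = €975, leaving €195.
Renter's Relief Credit: income exceeds €158,200 by €38,900, which is 10 full-or-partial €4,000 increments; reduction = 10 × €18 = €180, leaving €177.
Total: €195 + €177 = €372.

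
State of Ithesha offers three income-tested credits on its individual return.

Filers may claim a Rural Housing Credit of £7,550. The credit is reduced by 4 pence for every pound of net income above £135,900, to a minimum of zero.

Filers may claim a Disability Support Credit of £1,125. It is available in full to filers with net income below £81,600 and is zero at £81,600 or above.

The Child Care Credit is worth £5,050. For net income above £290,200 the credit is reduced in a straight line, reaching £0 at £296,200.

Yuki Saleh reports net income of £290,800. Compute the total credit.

£5,899

Rural Housing Credit: 4% of the £154,900 excess over £135,900 is £6,196; credit = £7,550 − £6,196 = £1,354.
Disability Support Credit: £290,800 meets or exceeds the £81,600 cutoff, so the credit is £0.
Child Care Credit: £290,800 is £600 into a £6,000 phase-out range, leaving 5,400/6,000 of the credit: £5,050 × 5,400/6,000 = £4,545.
Total: £1,354 + £0 + £4,545 = £5,899.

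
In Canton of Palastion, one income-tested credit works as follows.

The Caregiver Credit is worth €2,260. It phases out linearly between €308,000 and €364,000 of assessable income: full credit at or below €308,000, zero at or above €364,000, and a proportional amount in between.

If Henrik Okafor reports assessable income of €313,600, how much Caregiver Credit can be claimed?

€2,034

Caregiver Credit: €313,600 is €5,600 into a €56,000 phase-out range, leaving 50,400/56,000 of the credit: €2,260 × 50,400/56,000 = €2,034.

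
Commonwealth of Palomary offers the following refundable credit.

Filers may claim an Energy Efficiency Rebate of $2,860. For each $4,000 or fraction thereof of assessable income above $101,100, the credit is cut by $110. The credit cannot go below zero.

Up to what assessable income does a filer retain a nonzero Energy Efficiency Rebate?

$201,100

After 25 increments the reduction is 25 × $110 = $2,750, leaving $110; one more increment wipes it out. Increment 25 ends at excess 25 × $4,000 = $100,000, so the highest qualifying income is $101,100 + $100,000 = $201,100.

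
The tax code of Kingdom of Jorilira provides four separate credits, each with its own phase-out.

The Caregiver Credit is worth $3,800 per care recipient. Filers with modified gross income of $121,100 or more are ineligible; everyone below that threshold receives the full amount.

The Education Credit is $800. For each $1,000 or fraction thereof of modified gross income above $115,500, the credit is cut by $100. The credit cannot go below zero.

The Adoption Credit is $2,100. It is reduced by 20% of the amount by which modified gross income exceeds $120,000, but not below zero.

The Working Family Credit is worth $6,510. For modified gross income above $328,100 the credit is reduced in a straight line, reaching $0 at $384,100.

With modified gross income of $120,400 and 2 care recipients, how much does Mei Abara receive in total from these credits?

$16,430

Caregiver Credit: base = 2 × $3,800 = $7,600. $120,400 is below the $121,100 cutoff, so the full $7,600 applies.
Education Credit: income exceeds $115,500 by $4,900, which is 5 full-or-partial $1,000 increments; reduction = 5 × $100 = $500, leaving $300.
Adoption Credit: 20% of the $400 excess over $120,000 is $80; credit = $2,100 − $80 = $2,020.
Working Family Credit: $120,400 is at or below the $328,100 threshold, so the full $6,510 applies.
Total: $7,600 + $300 + $2,020 + $6,510 = $16,430.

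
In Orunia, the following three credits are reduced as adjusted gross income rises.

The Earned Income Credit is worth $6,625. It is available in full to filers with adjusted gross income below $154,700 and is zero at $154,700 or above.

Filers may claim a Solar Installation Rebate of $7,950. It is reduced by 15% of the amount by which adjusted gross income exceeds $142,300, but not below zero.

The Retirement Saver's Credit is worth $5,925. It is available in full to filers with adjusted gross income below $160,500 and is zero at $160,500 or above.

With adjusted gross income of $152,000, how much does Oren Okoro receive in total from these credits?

$19,045

Earned Income Credit: $152,000 is below the $154,700 cutoff, so the full $6,625 applies.
Solar Installation Rebate: 15% of the $9,700 excess over $142,300 is $1,455; credit = $7,950 − $1,455 = $6,495.
Retirement Saver's Credit: $152,000 is below the $160,500 cutoff, so the full $5,925 applies.
Total: $6,625 + $6,495 + $5,925 = $19,045.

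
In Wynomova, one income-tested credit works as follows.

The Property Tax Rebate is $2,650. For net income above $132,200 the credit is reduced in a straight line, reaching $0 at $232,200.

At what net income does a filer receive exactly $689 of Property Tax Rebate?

$689 is 689/2,650 of the full $2,650, so 1,961/2,650 of the $100,000 range has been used: income = $132,200 + $100,000 × 1,961/2,650 = $206,200.

$206,200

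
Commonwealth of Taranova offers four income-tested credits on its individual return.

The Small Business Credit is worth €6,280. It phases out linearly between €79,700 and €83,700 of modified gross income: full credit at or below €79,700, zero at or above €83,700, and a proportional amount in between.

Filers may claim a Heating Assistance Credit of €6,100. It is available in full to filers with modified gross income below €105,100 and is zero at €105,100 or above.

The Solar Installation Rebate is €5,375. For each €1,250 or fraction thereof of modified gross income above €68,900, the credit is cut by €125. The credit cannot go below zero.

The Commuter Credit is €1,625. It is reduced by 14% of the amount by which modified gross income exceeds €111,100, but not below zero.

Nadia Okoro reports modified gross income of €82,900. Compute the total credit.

€12,856

Small Business Credit: €82,900 is €3,200 into a €4,000 phase-out range, leaving 800/4,000 of the credit: €6,280 × 800/4,000 = €1,256.
Heating Assistance Credit: €82,900 is below the €105,100 cutoff, so the full €6,100 applies.
Solar Installation Rebate: income exceeds €68,900 by €14,000, which is 12 full-or-partial €1,250 increments; reduction = 12 × €125 = €1,500, leaving €3,875.
Commuter Credit: €82,900 is at or below the €111,100 threshold, so the full €1,625 applies.
Total: €1,256 + €6,100 + €3,875 + €1,625 = €12,856.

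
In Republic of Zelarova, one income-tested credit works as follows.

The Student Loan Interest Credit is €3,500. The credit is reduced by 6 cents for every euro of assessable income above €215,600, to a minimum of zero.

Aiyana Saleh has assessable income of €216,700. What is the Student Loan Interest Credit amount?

€3,434

Student Loan Interest Credit: 6% of the €1,100 excess over €215,600 is €66; credit = €3,500 − €66 = €3,434.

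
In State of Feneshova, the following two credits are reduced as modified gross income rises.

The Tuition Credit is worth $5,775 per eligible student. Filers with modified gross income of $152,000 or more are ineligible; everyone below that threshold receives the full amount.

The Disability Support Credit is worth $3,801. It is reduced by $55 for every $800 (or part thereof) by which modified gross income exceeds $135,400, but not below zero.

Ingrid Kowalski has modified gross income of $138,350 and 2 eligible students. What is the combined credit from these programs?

$15,131

Tuition Credit: base = 2 × $5,775 = $11,550. $138,350 is below the $152,000 cutoff, so the full $11,550 applies.
Disability Support Credit: income exceeds $135,400 by $2,950, which is 4 full-or-partial $800 increments; reduction = 4 × $55 = $220, leaving $3,581.
Total: $11,550 + $3,581 = $15,131.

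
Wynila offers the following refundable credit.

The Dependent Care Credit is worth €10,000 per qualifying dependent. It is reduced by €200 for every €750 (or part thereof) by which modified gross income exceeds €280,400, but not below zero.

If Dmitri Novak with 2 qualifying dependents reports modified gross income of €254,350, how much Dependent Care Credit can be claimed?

Dependent Care Credit: base = 2 × €10,000 = €20,000. €254,350 is at or below the €280,400 threshold, so the full €20,000 applies.

€20,000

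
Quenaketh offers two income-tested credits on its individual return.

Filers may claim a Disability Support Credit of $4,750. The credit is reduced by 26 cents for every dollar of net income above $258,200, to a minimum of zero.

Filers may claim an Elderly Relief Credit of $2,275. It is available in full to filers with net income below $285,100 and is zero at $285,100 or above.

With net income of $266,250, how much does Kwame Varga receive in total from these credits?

Disability Support Credit: 26% of the $8,050 excess over $258,200 is $2,093; credit = $4,750 − $2,093 = $2,657.
Elderly Relief Credit: $266,250 is below the $285,100 cutoff, so the full $2,275 applies.
Total: $2,657 + $2,275 = $4,932.

$4,932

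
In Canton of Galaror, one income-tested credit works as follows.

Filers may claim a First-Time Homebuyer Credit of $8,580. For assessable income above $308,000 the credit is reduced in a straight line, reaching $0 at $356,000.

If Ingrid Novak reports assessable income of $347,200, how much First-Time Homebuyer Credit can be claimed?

First-Time Homebuyer Credit: $347,200 is $39,200 into a $48,000 phase-out range, leaving 8,800/48,000 of the credit: $8,580 × 8,800/48,000 = $1,573.

$1,573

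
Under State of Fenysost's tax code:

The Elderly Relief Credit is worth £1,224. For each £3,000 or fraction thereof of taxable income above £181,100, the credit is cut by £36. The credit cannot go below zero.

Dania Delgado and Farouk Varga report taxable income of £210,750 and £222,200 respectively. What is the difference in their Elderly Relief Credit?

Dania (£210,750): Elderly Relief Credit: income exceeds £181,100 by £29,650, which is 10 full-or-partial £3,000 increments; reduction = 10 × £36 = £360, leaving £864.
Farouk (£222,200): Elderly Relief Credit: income exceeds £181,100 by £41,100, which is 14 full-or-partial £3,000 increments; reduction = 14 × £36 = £504, leaving £720.
Difference: |£864 − £720| = £144.

£144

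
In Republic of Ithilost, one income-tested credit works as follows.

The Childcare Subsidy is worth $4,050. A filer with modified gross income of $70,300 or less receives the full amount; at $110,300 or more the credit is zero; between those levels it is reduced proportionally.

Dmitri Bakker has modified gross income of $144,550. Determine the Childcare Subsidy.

Childcare Subsidy: $144,550 is at or above $110,300, so the credit is $0.

$0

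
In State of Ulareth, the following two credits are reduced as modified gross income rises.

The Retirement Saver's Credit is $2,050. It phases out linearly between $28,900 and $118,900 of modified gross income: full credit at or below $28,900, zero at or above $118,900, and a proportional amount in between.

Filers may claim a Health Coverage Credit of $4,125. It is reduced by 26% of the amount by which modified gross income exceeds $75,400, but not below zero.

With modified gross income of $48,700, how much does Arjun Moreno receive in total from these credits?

$5,724

Retirement Saver's Credit: $48,700 is $19,800 into a $90,000 phase-out range, leaving 70,200/90,000 of the credit: $2,050 × 70,200/90,000 = $1,599.
Health Coverage Credit: $48,700 is at or below the $75,400 threshold, so the full $4,125 applies.
Total: $1,599 + $4,125 = $5,724.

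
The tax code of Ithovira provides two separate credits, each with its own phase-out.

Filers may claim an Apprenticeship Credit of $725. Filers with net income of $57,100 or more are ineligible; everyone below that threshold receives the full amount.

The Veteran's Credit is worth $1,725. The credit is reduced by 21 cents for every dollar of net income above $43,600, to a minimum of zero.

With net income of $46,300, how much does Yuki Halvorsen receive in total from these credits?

$1,883

Apprenticeship Credit: $46,300 is below the $57,100 cutoff, so the full $725 applies.
Veteran's Credit: 21% of the $2,700 excess over $43,600 is $567; credit = $1,725 − $567 = $1,158.
Total: $725 + $1,158 = $1,883.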